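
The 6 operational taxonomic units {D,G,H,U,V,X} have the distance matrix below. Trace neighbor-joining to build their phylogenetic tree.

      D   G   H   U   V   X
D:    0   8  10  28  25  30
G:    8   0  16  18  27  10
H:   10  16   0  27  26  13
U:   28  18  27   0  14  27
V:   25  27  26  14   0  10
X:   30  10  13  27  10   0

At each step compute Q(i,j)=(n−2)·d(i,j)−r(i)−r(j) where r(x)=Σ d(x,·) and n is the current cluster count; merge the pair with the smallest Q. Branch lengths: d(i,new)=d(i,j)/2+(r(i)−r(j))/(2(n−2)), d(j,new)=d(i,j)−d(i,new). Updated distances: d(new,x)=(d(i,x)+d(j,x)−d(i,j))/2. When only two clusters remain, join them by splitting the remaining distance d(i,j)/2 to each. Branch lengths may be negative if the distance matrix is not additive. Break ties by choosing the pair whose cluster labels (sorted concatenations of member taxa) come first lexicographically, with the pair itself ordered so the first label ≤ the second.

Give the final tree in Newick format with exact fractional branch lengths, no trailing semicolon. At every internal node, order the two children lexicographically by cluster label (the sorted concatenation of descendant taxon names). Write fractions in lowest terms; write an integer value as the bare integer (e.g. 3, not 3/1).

1. join U+V (d=14, Q=-160) ⇒ UV; edges |U|=17/2, |V|=11/2
  updated: d(D,UV)=39/2, d(G,UV)=31/2, d(H,UV)=39/2, d(UV,X)=23/2
2. join D+H (d=10, Q=-96) ⇒ DH; edges |D|=13/2, |H|=7/2
  updated: d(DH,G)=7, d(DH,UV)=29/2, d(DH,X)=33/2
3. join DH+G (d=7, Q=-113/2) ⇒ DGH; edges |DH|=39/8, |G|=17/8
  updated: d(DGH,UV)=23/2, d(DGH,X)=39/4
4. join DGH+UV (d=23/2, Q=-131/4) ⇒ DGHUV; edges |DGH|=39/8, |UV|=53/8
  updated: d(DGHUV,X)=39/8
5. join DGHUV+X (d=39/8) ⇒ DGHUVX; edges |DGHUV|=39/16, |X|=39/16
final tree: ((((D:13/2,H:7/2):39/8,G:17/8):39/8,(U:17/2,V:11/2):53/8):39/16,X:39/16)
total length: 379/8

((((D:13/2,H:7/2):39/8,G:17/8):39/8,(U:17/2,V:11/2):53/8):39/16,X:39/16)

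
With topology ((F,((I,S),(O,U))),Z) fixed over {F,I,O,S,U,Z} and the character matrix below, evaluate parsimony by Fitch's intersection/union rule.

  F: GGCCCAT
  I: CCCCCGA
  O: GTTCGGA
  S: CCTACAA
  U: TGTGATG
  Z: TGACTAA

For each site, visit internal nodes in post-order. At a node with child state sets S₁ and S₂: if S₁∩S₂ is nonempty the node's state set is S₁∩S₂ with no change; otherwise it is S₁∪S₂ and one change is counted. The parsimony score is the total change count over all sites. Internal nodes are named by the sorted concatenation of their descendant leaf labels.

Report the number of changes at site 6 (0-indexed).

2

[col 0] IS: children I:{C}, S:{C} ∩→ {C}; cost 0
[col 0] OU: children O:{G}, U:{T} ∪→ {G,T}; cost 1
[col 0] IOSU: children IS:{C}, OU:{G,T} ∪→ {C,G,T}; cost 1
[col 0] FIOSU: children F:{G}, IOSU:{C,G,T} ∩→ {G}; cost 0
[col 0] FIOSUZ: children FIOSU:{G}, Z:{T} ∪→ {G,T}; cost 1
[col 1] IS: children I:{C}, S:{C} ∩→ {C}; cost 0
[col 1] OU: children O:{T}, U:{G} ∪→ {G,T}; cost 1
[col 1] IOSU: children IS:{C}, OU:{G,T} ∪→ {C,G,T}; cost 1
[col 1] FIOSU: children F:{G}, IOSU:{C,G,T} ∩→ {G}; cost 0
[col 1] FIOSUZ: children FIOSU:{G}, Z:{G} ∩→ {G}; cost 0
[col 2] IS: children I:{C}, S:{T} ∪→ {C,T}; cost 1
[col 2] OU: children O:{T}, U:{T} ∩→ {T}; cost 0
[col 2] IOSU: children IS:{C,T}, OU:{T} ∩→ {T}; cost 0
[col 2] FIOSU: children F:{C}, IOSU:{T} ∪→ {C,T}; cost 1
[col 2] FIOSUZ: children FIOSU:{C,T}, Z:{A} ∪→ {A,C,T}; cost 1
[col 3] IS: children I:{C}, S:{A} ∪→ {A,C}; cost 1
[col 3] OU: children O:{C}, U:{G} ∪→ {C,G}; cost 1
[col 3] IOSU: children IS:{A,C}, OU:{C,G} ∩→ {C}; cost 0
[col 3] FIOSU: children F:{C}, IOSU:{C} ∩→ {C}; cost 0
[col 3] FIOSUZ: children FIOSU:{C}, Z:{C} ∩→ {C}; cost 0
[col 4] IS: children I:{C}, S:{C} ∩→ {C}; cost 0
[col 4] OU: children O:{G}, U:{A} ∪→ {A,G}; cost 1
[col 4] IOSU: children IS:{C}, OU:{A,G} ∪→ {A,C,G}; cost 1
[col 4] FIOSU: children F:{C}, IOSU:{A,C,G} ∩→ {C}; cost 0
[col 4] FIOSUZ: children FIOSU:{C}, Z:{T} ∪→ {C,T}; cost 1
[col 5] IS: children I:{G}, S:{A} ∪→ {A,G}; cost 1
[col 5] OU: children O:{G}, U:{T} ∪→ {G,T}; cost 1
[col 5] IOSU: children IS:{A,G}, OU:{G,T} ∩→ {G}; cost 0
[col 5] FIOSU: children F:{A}, IOSU:{G} ∪→ {A,G}; cost 1
[col 5] FIOSUZ: children FIOSU:{A,G}, Z:{A} ∩→ {A}; cost 0
[col 6] IS: children I:{A}, S:{A} ∩→ {A}; cost 0
[col 6] OU: children O:{A}, U:{G} ∪→ {A,G}; cost 1
[col 6] IOSU: children IS:{A}, OU:{A,G} ∩→ {A}; cost 0
[col 6] FIOSU: children F:{T}, IOSU:{A} ∪→ {A,T}; cost 1
[col 6] FIOSUZ: children FIOSU:{A,T}, Z:{A} ∩→ {A}; cost 0
per-site changes: [3, 2, 3, 2, 3, 3, 2]; total = 18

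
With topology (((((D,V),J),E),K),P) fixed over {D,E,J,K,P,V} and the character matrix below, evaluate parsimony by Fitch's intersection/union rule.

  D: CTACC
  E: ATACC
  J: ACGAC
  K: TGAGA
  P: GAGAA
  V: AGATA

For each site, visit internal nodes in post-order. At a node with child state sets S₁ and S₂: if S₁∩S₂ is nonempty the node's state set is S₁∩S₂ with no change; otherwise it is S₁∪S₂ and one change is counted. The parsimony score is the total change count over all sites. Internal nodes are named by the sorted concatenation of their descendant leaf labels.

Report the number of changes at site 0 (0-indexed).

site 0, node DV: D={C} ∪ V={A} → {A,C} (+1)
site 0, node DJV: DV={A,C} ∩ J={A} → {A} (+0)
site 0, node DEJV: DJV={A} ∩ E={A} → {A} (+0)
site 0, node DEJKV: DEJV={A} ∪ K={T} → {A,T} (+1)
site 0, node DEJKPV: DEJKV={A,T} ∪ P={G} → {A,G,T} (+1)
site 1, node DV: D={T} ∪ V={G} → {G,T} (+1)
site 1, node DJV: DV={G,T} ∪ J={C} → {C,G,T} (+1)
site 1, node DEJV: DJV={C,G,T} ∩ E={T} → {T} (+0)
site 1, node DEJKV: DEJV={T} ∪ K={G} → {G,T} (+1)
site 1, node DEJKPV: DEJKV={G,T} ∪ P={A} → {A,G,T} (+1)
site 2, node DV: D={A} ∩ V={A} → {A} (+0)
site 2, node DJV: DV={A} ∪ J={G} → {A,G} (+1)
site 2, node DEJV: DJV={A,G} ∩ E={A} → {A} (+0)
site 2, node DEJKV: DEJV={A} ∩ K={A} → {A} (+0)
site 2, node DEJKPV: DEJKV={A} ∪ P={G} → {A,G} (+1)
site 3, node DV: D={C} ∪ V={T} → {C,T} (+1)
site 3, node DJV: DV={C,T} ∪ J={A} → {A,C,T} (+1)
site 3, node DEJV: DJV={A,C,T} ∩ E={C} → {C} (+0)
site 3, node DEJKV: DEJV={C} ∪ K={G} → {C,G} (+1)
site 3, node DEJKPV: DEJKV={C,G} ∪ P={A} → {A,C,G} (+1)
site 4, node DV: D={C} ∪ V={A} → {A,C} (+1)
site 4, node DJV: DV={A,C} ∩ J={C} → {C} (+0)
site 4, node DEJV: DJV={C} ∩ E={C} → {C} (+0)
site 4, node DEJKV: DEJV={C} ∪ K={A} → {A,C} (+1)
site 4, node DEJKPV: DEJKV={A,C} ∩ P={A} → {A} (+0)
per-site changes: [3, 4, 2, 4, 2]; total = 15

3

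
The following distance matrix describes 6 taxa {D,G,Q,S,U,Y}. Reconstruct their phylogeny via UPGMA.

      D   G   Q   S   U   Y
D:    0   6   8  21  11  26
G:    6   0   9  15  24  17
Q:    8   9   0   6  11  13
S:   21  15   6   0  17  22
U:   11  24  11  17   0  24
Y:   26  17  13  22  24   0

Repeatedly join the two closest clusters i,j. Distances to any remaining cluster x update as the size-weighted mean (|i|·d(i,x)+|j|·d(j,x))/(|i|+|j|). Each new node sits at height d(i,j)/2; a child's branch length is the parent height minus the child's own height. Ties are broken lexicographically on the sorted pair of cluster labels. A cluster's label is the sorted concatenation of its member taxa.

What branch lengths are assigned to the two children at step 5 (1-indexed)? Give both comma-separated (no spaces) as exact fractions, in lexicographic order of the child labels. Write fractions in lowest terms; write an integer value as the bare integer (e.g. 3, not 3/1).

93/40,51/5

step 1: merge (D,G) at d=6; branch lengths D→3, G→3; new cluster DG
  updated: d(DG,Q)=17/2, d(DG,S)=18, d(DG,U)=35/2, d(DG,Y)=43/2
step 2: merge (Q,S) at d=6; branch lengths Q→3, S→3; new cluster QS
  updated: d(DG,QS)=53/4, d(QS,U)=14, d(QS,Y)=35/2
step 3: merge (DG,QS) at d=53/4; branch lengths DG→29/8, QS→29/8; new cluster DGQS
  updated: d(DGQS,U)=63/4, d(DGQS,Y)=39/2
step 4: merge (DGQS,U) at d=63/4; branch lengths DGQS→5/4, U→63/8; new cluster DGQSU
  updated: d(DGQSU,Y)=102/5
step 5: merge (DGQSU,Y) at d=102/5; branch lengths DGQSU→93/40, Y→51/5; new cluster DGQSUY
final tree: ((((D:3,G:3):29/8,(Q:3,S:3):29/8):5/4,U:63/8):93/40,Y:51/5)
total length: 409/10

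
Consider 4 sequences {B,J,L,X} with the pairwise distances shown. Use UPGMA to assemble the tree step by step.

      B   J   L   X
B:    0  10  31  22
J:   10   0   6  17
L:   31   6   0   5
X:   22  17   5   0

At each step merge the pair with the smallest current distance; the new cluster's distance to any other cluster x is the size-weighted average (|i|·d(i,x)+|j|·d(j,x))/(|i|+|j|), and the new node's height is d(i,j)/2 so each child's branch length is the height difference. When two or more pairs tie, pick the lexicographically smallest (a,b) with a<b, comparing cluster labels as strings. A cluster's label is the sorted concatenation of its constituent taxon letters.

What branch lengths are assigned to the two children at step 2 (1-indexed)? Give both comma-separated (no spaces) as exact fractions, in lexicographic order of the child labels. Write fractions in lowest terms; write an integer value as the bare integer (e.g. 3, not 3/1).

step 1: merge (L,X) at d=5; branch lengths L→5/2, X→5/2; new cluster LX
  updated: d(B,LX)=53/2, d(J,LX)=23/2
step 2: merge (B,J) at d=10; branch lengths B→5, J→5; new cluster BJ
  updated: d(BJ,LX)=19
step 3: merge (BJ,LX) at d=19; branch lengths BJ→9/2, LX→7; new cluster BJLX
final tree: ((B:5,J:5):9/2,(L:5/2,X:5/2):7)
total length: 53/2

5,5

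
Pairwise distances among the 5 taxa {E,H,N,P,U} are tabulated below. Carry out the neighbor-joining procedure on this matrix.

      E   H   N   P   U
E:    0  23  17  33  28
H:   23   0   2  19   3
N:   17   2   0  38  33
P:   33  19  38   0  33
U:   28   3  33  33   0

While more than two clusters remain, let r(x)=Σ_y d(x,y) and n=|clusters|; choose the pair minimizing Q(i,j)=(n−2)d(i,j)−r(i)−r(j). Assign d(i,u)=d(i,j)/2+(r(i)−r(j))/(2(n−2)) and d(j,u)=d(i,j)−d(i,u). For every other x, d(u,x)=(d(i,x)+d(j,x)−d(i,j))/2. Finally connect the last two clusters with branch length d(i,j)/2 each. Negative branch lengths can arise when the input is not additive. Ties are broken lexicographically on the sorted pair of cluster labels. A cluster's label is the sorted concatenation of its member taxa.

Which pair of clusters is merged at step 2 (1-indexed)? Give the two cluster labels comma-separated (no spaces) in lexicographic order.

EN,P

iteration 1: select E,N (d=17, Q=-140); attach at lengths (31/3, 20/3); label the merged cluster EN
  updated: d(EN,H)=4, d(EN,P)=27, d(EN,U)=22
iteration 2: select EN,P (d=27, Q=-78); attach at lengths (7, 20); label the merged cluster ENP
  updated: d(ENP,H)=-2, d(ENP,U)=14
iteration 3: select ENP,H (d=-2, Q=-15); attach at lengths (9/2, -13/2); label the merged cluster EHNP
  updated: d(EHNP,U)=19/2
iteration 4: select EHNP,U (d=19/2); attach at lengths (19/4, 19/4); label the merged cluster EHNPU
final tree: ((((E:31/3,N:20/3):7,P:20):9/2,H:-13/2):19/4,U:19/4)
total length: 103/2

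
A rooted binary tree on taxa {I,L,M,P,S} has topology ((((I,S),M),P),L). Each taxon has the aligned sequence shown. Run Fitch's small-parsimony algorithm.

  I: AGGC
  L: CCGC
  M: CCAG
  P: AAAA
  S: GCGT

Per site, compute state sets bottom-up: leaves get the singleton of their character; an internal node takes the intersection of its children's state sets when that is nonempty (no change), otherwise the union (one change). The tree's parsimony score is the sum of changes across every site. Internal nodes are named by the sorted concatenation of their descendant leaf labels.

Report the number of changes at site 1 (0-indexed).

[col 0] IS: children I:{A}, S:{G} ∪→ {A,G}; cost 1
[col 0] IMS: children IS:{A,G}, M:{C} ∪→ {A,C,G}; cost 1
[col 0] IMPS: children IMS:{A,C,G}, P:{A} ∩→ {A}; cost 0
[col 0] ILMPS: children IMPS:{A}, L:{C} ∪→ {A,C}; cost 1
[col 1] IS: children I:{G}, S:{C} ∪→ {C,G}; cost 1
[col 1] IMS: children IS:{C,G}, M:{C} ∩→ {C}; cost 0
[col 1] IMPS: children IMS:{C}, P:{A} ∪→ {A,C}; cost 1
[col 1] ILMPS: children IMPS:{A,C}, L:{C} ∩→ {C}; cost 0
[col 2] IS: children I:{G}, S:{G} ∩→ {G}; cost 0
[col 2] IMS: children IS:{G}, M:{A} ∪→ {A,G}; cost 1
[col 2] IMPS: children IMS:{A,G}, P:{A} ∩→ {A}; cost 0
[col 2] ILMPS: children IMPS:{A}, L:{G} ∪→ {A,G}; cost 1
[col 3] IS: children I:{C}, S:{T} ∪→ {C,T}; cost 1
[col 3] IMS: children IS:{C,T}, M:{G} ∪→ {C,G,T}; cost 1
[col 3] IMPS: children IMS:{C,G,T}, P:{A} ∪→ {A,C,G,T}; cost 1
[col 3] ILMPS: children IMPS:{A,C,G,T}, L:{C} ∩→ {C}; cost 0
per-site changes: [3, 2, 2, 3]; total = 10

2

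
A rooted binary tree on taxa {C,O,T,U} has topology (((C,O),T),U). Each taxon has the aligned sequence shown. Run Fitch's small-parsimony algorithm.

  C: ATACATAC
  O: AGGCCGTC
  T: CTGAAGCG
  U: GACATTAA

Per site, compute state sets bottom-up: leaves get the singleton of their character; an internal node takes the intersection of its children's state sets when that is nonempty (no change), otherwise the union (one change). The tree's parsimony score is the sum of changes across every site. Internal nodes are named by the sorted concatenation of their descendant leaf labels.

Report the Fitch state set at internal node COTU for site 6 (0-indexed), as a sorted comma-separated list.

CO@0: {A} ∩ {A} = {A} (intersection, +0)
COT@0: {A} ∪ {C} = {A,C} (union, +1)
COTU@0: {A,C} ∪ {G} = {A,C,G} (union, +1)
CO@1: {T} ∪ {G} = {G,T} (union, +1)
COT@1: {G,T} ∩ {T} = {T} (intersection, +0)
COTU@1: {T} ∪ {A} = {A,T} (union, +1)
CO@2: {A} ∪ {G} = {A,G} (union, +1)
COT@2: {A,G} ∩ {G} = {G} (intersection, +0)
COTU@2: {G} ∪ {C} = {C,G} (union, +1)
CO@3: {C} ∩ {C} = {C} (intersection, +0)
COT@3: {C} ∪ {A} = {A,C} (union, +1)
COTU@3: {A,C} ∩ {A} = {A} (intersection, +0)
CO@4: {A} ∪ {C} = {A,C} (union, +1)
COT@4: {A,C} ∩ {A} = {A} (intersection, +0)
COTU@4: {A} ∪ {T} = {A,T} (union, +1)
CO@5: {T} ∪ {G} = {G,T} (union, +1)
COT@5: {G,T} ∩ {G} = {G} (intersection, +0)
COTU@5: {G} ∪ {T} = {G,T} (union, +1)
CO@6: {A} ∪ {T} = {A,T} (union, +1)
COT@6: {A,T} ∪ {C} = {A,C,T} (union, +1)
COTU@6: {A,C,T} ∩ {A} = {A} (intersection, +0)
CO@7: {C} ∩ {C} = {C} (intersection, +0)
COT@7: {C} ∪ {G} = {C,G} (union, +1)
COTU@7: {C,G} ∪ {A} = {A,C,G} (union, +1)
per-site changes: [2, 2, 2, 1, 2, 2, 2, 2]; total = 15

A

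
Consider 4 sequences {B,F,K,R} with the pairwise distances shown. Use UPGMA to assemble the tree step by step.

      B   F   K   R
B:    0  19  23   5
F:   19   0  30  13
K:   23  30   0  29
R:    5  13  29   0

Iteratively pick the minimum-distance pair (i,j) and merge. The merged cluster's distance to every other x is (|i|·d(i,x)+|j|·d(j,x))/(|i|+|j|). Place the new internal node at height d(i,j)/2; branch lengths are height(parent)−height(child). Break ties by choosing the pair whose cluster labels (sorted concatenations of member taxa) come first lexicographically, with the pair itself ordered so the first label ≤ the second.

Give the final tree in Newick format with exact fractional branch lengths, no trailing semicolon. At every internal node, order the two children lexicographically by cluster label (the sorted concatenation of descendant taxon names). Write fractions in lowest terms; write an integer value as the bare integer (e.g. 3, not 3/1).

(((B:5/2,R:5/2):11/2,F:8):17/3,K:41/3)

1. join B+R (d=5) ⇒ BR; edges |B|=5/2, |R|=5/2
  updated: d(BR,F)=16, d(BR,K)=26
2. join BR+F (d=16) ⇒ BFR; edges |BR|=11/2, |F|=8
  updated: d(BFR,K)=82/3
3. join BFR+K (d=82/3) ⇒ BFKR; edges |BFR|=17/3, |K|=41/3
final tree: (((B:5/2,R:5/2):11/2,F:8):17/3,K:41/3)
total length: 227/6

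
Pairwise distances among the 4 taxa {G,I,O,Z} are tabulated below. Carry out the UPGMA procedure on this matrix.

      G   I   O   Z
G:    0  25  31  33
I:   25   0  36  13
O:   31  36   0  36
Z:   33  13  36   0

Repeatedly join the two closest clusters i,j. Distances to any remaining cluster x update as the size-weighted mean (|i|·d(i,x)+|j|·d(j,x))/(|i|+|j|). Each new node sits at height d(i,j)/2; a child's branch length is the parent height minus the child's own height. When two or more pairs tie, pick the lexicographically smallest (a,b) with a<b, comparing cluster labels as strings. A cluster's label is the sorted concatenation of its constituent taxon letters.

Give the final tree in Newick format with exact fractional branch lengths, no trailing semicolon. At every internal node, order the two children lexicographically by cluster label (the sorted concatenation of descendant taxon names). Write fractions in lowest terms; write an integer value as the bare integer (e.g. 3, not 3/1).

((G:29/2,(I:13/2,Z:13/2):8):8/3,O:103/6)

step 1: merge (I,Z) at d=13; branch lengths I→13/2, Z→13/2; new cluster IZ
  updated: d(G,IZ)=29, d(IZ,O)=36
step 2: merge (G,IZ) at d=29; branch lengths G→29/2, IZ→8; new cluster GIZ
  updated: d(GIZ,O)=103/3
step 3: merge (GIZ,O) at d=103/3; branch lengths GIZ→8/3, O→103/6; new cluster GIOZ
final tree: ((G:29/2,(I:13/2,Z:13/2):8):8/3,O:103/6)
total length: 166/3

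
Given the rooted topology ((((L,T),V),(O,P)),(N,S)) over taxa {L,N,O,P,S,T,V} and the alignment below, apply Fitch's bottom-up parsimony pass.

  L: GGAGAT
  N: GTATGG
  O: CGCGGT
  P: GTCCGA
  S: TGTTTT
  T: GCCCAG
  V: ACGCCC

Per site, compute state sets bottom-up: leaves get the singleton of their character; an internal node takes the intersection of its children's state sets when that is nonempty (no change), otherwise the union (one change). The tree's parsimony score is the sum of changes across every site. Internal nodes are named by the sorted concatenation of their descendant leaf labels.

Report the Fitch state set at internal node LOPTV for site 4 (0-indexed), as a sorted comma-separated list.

site 0, node LT: L={G} ∩ T={G} → {G} (+0)
site 0, node LTV: LT={G} ∪ V={A} → {A,G} (+1)
site 0, node OP: O={C} ∪ P={G} → {C,G} (+1)
site 0, node LOPTV: LTV={A,G} ∩ OP={C,G} → {G} (+0)
site 0, node NS: N={G} ∪ S={T} → {G,T} (+1)
site 0, node LNOPSTV: LOPTV={G} ∩ NS={G,T} → {G} (+0)
site 1, node LT: L={G} ∪ T={C} → {C,G} (+1)
site 1, node LTV: LT={C,G} ∩ V={C} → {C} (+0)
site 1, node OP: O={G} ∪ P={T} → {G,T} (+1)
site 1, node LOPTV: LTV={C} ∪ OP={G,T} → {C,G,T} (+1)
site 1, node NS: N={T} ∪ S={G} → {G,T} (+1)
site 1, node LNOPSTV: LOPTV={C,G,T} ∩ NS={G,T} → {G,T} (+0)
site 2, node LT: L={A} ∪ T={C} → {A,C} (+1)
site 2, node LTV: LT={A,C} ∪ V={G} → {A,C,G} (+1)
site 2, node OP: O={C} ∩ P={C} → {C} (+0)
site 2, node LOPTV: LTV={A,C,G} ∩ OP={C} → {C} (+0)
site 2, node NS: N={A} ∪ S={T} → {A,T} (+1)
site 2, node LNOPSTV: LOPTV={C} ∪ NS={A,T} → {A,C,T} (+1)
site 3, node LT: L={G} ∪ T={C} → {C,G} (+1)
site 3, node LTV: LT={C,G} ∩ V={C} → {C} (+0)
site 3, node OP: O={G} ∪ P={C} → {C,G} (+1)
site 3, node LOPTV: LTV={C} ∩ OP={C,G} → {C} (+0)
site 3, node NS: N={T} ∩ S={T} → {T} (+0)
site 3, node LNOPSTV: LOPTV={C} ∪ NS={T} → {C,T} (+1)
site 4, node LT: L={A} ∩ T={A} → {A} (+0)
site 4, node LTV: LT={A} ∪ V={C} → {A,C} (+1)
site 4, node OP: O={G} ∩ P={G} → {G} (+0)
site 4, node LOPTV: LTV={A,C} ∪ OP={G} → {A,C,G} (+1)
site 4, node NS: N={G} ∪ S={T} → {G,T} (+1)
site 4, node LNOPSTV: LOPTV={A,C,G} ∩ NS={G,T} → {G} (+0)
site 5, node LT: L={T} ∪ T={G} → {G,T} (+1)
site 5, node LTV: LT={G,T} ∪ V={C} → {C,G,T} (+1)
site 5, node OP: O={T} ∪ P={A} → {A,T} (+1)
site 5, node LOPTV: LTV={C,G,T} ∩ OP={A,T} → {T} (+0)
site 5, node NS: N={G} ∪ S={T} → {G,T} (+1)
site 5, node LNOPSTV: LOPTV={T} ∩ NS={G,T} → {T} (+0)
per-site changes: [3, 4, 4, 3, 3, 4]; total = 21

A,C,G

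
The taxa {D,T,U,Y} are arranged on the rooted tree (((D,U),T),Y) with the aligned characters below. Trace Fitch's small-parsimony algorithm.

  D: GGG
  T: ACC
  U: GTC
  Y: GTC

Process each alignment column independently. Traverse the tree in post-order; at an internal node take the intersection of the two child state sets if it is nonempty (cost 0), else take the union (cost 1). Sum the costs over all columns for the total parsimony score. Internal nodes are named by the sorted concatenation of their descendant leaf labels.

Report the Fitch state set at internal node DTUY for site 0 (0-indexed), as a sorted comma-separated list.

G

DU@0: {G} ∩ {G} = {G} (intersection, +0)
DTU@0: {G} ∪ {A} = {A,G} (union, +1)
DTUY@0: {A,G} ∩ {G} = {G} (intersection, +0)
DU@1: {G} ∪ {T} = {G,T} (union, +1)
DTU@1: {G,T} ∪ {C} = {C,G,T} (union, +1)
DTUY@1: {C,G,T} ∩ {T} = {T} (intersection, +0)
DU@2: {G} ∪ {C} = {C,G} (union, +1)
DTU@2: {C,G} ∩ {C} = {C} (intersection, +0)
DTUY@2: {C} ∩ {C} = {C} (intersection, +0)
per-site changes: [1, 2, 1]; total = 4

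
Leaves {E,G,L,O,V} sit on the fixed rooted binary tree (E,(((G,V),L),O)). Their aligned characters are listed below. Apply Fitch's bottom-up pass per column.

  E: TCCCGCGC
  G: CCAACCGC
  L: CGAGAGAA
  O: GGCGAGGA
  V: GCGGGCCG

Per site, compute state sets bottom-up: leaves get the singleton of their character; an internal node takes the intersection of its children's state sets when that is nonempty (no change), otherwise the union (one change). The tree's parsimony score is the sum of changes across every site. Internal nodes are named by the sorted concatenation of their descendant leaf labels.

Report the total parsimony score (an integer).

GV@0: {C} ∪ {G} = {C,G} (union, +1)
GLV@0: {C,G} ∩ {C} = {C} (intersection, +0)
GLOV@0: {C} ∪ {G} = {C,G} (union, +1)
EGLOV@0: {T} ∪ {C,G} = {C,G,T} (union, +1)
GV@1: {C} ∩ {C} = {C} (intersection, +0)
GLV@1: {C} ∪ {G} = {C,G} (union, +1)
GLOV@1: {C,G} ∩ {G} = {G} (intersection, +0)
EGLOV@1: {C} ∪ {G} = {C,G} (union, +1)
GV@2: {A} ∪ {G} = {A,G} (union, +1)
GLV@2: {A,G} ∩ {A} = {A} (intersection, +0)
GLOV@2: {A} ∪ {C} = {A,C} (union, +1)
EGLOV@2: {C} ∩ {A,C} = {C} (intersection, +0)
GV@3: {A} ∪ {G} = {A,G} (union, +1)
GLV@3: {A,G} ∩ {G} = {G} (intersection, +0)
GLOV@3: {G} ∩ {G} = {G} (intersection, +0)
EGLOV@3: {C} ∪ {G} = {C,G} (union, +1)
GV@4: {C} ∪ {G} = {C,G} (union, +1)
GLV@4: {C,G} ∪ {A} = {A,C,G} (union, +1)
GLOV@4: {A,C,G} ∩ {A} = {A} (intersection, +0)
EGLOV@4: {G} ∪ {A} = {A,G} (union, +1)
GV@5: {C} ∩ {C} = {C} (intersection, +0)
GLV@5: {C} ∪ {G} = {C,G} (union, +1)
GLOV@5: {C,G} ∩ {G} = {G} (intersection, +0)
EGLOV@5: {C} ∪ {G} = {C,G} (union, +1)
GV@6: {G} ∪ {C} = {C,G} (union, +1)
GLV@6: {C,G} ∪ {A} = {A,C,G} (union, +1)
GLOV@6: {A,C,G} ∩ {G} = {G} (intersection, +0)
EGLOV@6: {G} ∩ {G} = {G} (intersection, +0)
GV@7: {C} ∪ {G} = {C,G} (union, +1)
GLV@7: {C,G} ∪ {A} = {A,C,G} (union, +1)
GLOV@7: {A,C,G} ∩ {A} = {A} (intersection, +0)
EGLOV@7: {C} ∪ {A} = {A,C} (union, +1)
per-site changes: [3, 2, 2, 2, 3, 2, 2, 3]; total = 19

19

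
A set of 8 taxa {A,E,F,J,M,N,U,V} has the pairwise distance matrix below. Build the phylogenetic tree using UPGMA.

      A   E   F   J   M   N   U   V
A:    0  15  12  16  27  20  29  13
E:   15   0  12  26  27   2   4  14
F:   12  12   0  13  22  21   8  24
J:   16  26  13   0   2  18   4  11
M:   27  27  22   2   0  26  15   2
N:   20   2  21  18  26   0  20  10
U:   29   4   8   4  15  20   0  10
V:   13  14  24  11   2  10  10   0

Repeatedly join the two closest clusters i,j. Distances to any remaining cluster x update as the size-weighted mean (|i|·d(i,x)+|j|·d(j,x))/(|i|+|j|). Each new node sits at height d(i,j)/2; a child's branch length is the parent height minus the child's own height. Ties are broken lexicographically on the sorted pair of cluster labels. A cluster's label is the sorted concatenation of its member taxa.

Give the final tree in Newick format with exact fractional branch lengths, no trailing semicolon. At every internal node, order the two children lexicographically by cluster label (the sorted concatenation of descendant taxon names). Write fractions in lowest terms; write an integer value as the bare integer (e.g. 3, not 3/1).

step 1: merge (E,N) at d=2; branch lengths E→1, N→1; new cluster EN
  updated: d(A,EN)=35/2, d(EN,F)=33/2, d(EN,J)=22, d(EN,M)=53/2, d(EN,U)=12, d(EN,V)=12
step 2: merge (J,M) at d=2; branch lengths J→1, M→1; new cluster JM
  updated: d(A,JM)=43/2, d(EN,JM)=97/4, d(F,JM)=35/2, d(JM,U)=19/2, d(JM,V)=13/2
step 3: merge (JM,V) at d=13/2; branch lengths JM→9/4, V→13/4; new cluster JMV
  updated: d(A,JMV)=56/3, d(EN,JMV)=121/6, d(F,JMV)=59/3, d(JMV,U)=29/3
step 4: merge (F,U) at d=8; branch lengths F→4, U→4; new cluster FU
  updated: d(A,FU)=41/2, d(EN,FU)=57/4, d(FU,JMV)=44/3
step 5: merge (EN,FU) at d=57/4; branch lengths EN→49/8, FU→25/8; new cluster EFNU
  updated: d(A,EFNU)=19, d(EFNU,JMV)=209/12
step 6: merge (EFNU,JMV) at d=209/12; branch lengths EFNU→19/12, JMV→131/24; new cluster EFJMNUV
  updated: d(A,EFJMNUV)=132/7
step 7: merge (A,EFJMNUV) at d=132/7; branch lengths A→66/7, EFJMNUV→121/168; new cluster AEFJMNUV
final tree: (A:66/7,(((E:1,N:1):49/8,(F:4,U:4):25/8):19/12,((J:1,M:1):9/4,V:13/4):131/24):121/168)
total length: 3691/84

(A:66/7,(((E:1,N:1):49/8,(F:4,U:4):25/8):19/12,((J:1,M:1):9/4,V:13/4):131/24):121/168)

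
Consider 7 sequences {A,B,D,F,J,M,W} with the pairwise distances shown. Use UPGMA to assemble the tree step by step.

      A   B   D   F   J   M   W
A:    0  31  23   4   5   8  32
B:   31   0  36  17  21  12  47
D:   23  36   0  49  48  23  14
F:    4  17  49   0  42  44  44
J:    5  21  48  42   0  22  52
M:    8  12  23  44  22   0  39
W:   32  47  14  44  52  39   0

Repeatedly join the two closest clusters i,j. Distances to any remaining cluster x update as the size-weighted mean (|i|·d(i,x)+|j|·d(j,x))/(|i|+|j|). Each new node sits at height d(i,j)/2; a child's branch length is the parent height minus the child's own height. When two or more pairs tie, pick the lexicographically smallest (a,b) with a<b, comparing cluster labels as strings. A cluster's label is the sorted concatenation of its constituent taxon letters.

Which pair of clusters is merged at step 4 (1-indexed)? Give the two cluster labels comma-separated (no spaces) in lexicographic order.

iteration 1: select A,F (d=4); attach at lengths (2, 2); label the merged cluster AF
  updated: d(AF,B)=24, d(AF,D)=36, d(AF,J)=47/2, d(AF,M)=26, d(AF,W)=38
iteration 2: select B,M (d=12); attach at lengths (6, 6); label the merged cluster BM
  updated: d(AF,BM)=25, d(BM,D)=59/2, d(BM,J)=43/2, d(BM,W)=43
iteration 3: select D,W (d=14); attach at lengths (7, 7); label the merged cluster DW
  updated: d(AF,DW)=37, d(BM,DW)=145/4, d(DW,J)=50
iteration 4: select BM,J (d=43/2); attach at lengths (19/4, 43/4); label the merged cluster BJM
  updated: d(AF,BJM)=49/2, d(BJM,DW)=245/6
iteration 5: select AF,BJM (d=49/2); attach at lengths (41/4, 3/2); label the merged cluster ABFJM
  updated: d(ABFJM,DW)=393/10
iteration 6: select ABFJM,DW (d=393/10); attach at lengths (37/5, 253/20); label the merged cluster ABDFJMW
final tree: (((A:2,F:2):41/4,((B:6,M:6):19/4,J:43/4):3/2):37/5,(D:7,W:7):253/20)
total length: 773/10

BM,J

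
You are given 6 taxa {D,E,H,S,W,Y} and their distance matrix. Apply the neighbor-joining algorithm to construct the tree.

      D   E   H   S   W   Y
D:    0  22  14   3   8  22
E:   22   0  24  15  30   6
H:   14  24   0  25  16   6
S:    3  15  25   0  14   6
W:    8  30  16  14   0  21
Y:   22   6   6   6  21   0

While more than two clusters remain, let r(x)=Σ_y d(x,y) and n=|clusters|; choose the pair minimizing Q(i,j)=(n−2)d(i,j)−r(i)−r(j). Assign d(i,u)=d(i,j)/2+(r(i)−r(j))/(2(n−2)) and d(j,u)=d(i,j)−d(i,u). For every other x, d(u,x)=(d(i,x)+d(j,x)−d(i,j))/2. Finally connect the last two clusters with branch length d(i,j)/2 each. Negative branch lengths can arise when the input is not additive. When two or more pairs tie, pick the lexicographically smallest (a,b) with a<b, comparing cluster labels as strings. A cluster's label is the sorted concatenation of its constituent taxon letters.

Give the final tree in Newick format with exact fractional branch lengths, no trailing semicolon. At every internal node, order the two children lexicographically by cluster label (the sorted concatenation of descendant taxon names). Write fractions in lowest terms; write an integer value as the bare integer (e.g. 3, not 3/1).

iteration 1: select E,Y (d=6, Q=-134); attach at lengths (15/2, -3/2); label the merged cluster EY
  updated: d(D,EY)=19, d(EY,H)=12, d(EY,S)=15/2, d(EY,W)=45/2
iteration 2: select EY,H (d=12, Q=-92); attach at lengths (5, 7); label the merged cluster EHY
  updated: d(D,EHY)=21/2, d(EHY,S)=41/4, d(EHY,W)=53/4
iteration 3: select D,S (d=3, Q=-171/4); attach at lengths (1/16, 47/16); label the merged cluster DS
  updated: d(DS,EHY)=71/8, d(DS,W)=19/2
iteration 4: select DS,EHY (d=71/8, Q=-253/8); attach at lengths (41/16, 101/16); label the merged cluster DEHSY
  updated: d(DEHSY,W)=111/16
iteration 5: select DEHSY,W (d=111/16); attach at lengths (111/32, 111/32); label the merged cluster DEHSWY
final tree: (((D:1/16,S:47/16):41/16,((E:15/2,Y:-3/2):5,H:7):101/16):111/32,W:111/32)
total length: 589/16

(((D:1/16,S:47/16):41/16,((E:15/2,Y:-3/2):5,H:7):101/16):111/32,W:111/32)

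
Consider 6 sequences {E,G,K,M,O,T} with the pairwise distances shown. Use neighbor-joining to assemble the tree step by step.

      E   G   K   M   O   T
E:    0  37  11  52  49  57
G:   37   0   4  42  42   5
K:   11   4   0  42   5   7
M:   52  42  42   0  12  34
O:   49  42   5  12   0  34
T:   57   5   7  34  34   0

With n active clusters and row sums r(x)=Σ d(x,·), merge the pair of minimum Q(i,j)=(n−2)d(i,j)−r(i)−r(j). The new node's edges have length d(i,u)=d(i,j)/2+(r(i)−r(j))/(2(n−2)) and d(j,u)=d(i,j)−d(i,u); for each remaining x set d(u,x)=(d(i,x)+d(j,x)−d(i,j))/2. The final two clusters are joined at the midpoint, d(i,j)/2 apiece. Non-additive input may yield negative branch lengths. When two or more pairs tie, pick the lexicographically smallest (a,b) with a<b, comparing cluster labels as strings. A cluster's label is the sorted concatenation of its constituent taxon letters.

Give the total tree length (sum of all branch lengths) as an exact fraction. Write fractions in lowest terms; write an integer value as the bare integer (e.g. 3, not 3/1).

iteration 1: select M,O (d=12, Q=-276); attach at lengths (11, 1); label the merged cluster MO
  updated: d(E,MO)=89/2, d(G,MO)=36, d(K,MO)=35/2, d(MO,T)=28
iteration 2: select G,T (d=5, Q=-164); attach at lengths (0, 5); label the merged cluster GT
  updated: d(E,GT)=89/2, d(GT,K)=3, d(GT,MO)=59/2
iteration 3: select E,K (d=11, Q=-219/2); attach at lengths (181/8, -93/8); label the merged cluster EK
  updated: d(EK,GT)=73/4, d(EK,MO)=51/2
iteration 4: select EK,GT (d=73/4, Q=-293/4); attach at lengths (57/8, 89/8); label the merged cluster EGKT
  updated: d(EGKT,MO)=147/8
iteration 5: select EGKT,MO (d=147/8); attach at lengths (147/16, 147/16); label the merged cluster EGKMOT
final tree: (((E:181/8,K:-93/8):57/8,(G:0,T:5):89/8):147/16,(M:11,O:1):147/16)
total length: 517/8

517/8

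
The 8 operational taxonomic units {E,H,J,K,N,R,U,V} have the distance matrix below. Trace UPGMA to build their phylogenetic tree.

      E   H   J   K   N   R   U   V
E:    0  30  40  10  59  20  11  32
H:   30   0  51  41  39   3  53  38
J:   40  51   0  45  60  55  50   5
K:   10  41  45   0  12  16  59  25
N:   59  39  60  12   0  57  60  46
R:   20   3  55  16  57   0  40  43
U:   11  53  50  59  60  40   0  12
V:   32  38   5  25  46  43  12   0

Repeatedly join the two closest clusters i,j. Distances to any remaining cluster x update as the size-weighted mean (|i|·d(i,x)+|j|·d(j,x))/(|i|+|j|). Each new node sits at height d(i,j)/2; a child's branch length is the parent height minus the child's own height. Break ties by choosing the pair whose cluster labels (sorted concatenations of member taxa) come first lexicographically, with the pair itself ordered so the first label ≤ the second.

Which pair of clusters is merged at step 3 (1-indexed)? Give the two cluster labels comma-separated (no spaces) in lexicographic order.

iteration 1: select H,R (d=3); attach at lengths (3/2, 3/2); label the merged cluster HR
  updated: d(E,HR)=25, d(HR,J)=53, d(HR,K)=57/2, d(HR,N)=48, d(HR,U)=93/2, d(HR,V)=81/2
iteration 2: select J,V (d=5); attach at lengths (5/2, 5/2); label the merged cluster JV
  updated: d(E,JV)=36, d(HR,JV)=187/4, d(JV,K)=35, d(JV,N)=53, d(JV,U)=31
iteration 3: select E,K (d=10); attach at lengths (5, 5); label the merged cluster EK
  updated: d(EK,HR)=107/4, d(EK,JV)=71/2, d(EK,N)=71/2, d(EK,U)=35
iteration 4: select EK,HR (d=107/4); attach at lengths (67/8, 95/8); label the merged cluster EHKR
  updated: d(EHKR,JV)=329/8, d(EHKR,N)=167/4, d(EHKR,U)=163/4
iteration 5: select JV,U (d=31); attach at lengths (13, 31/2); label the merged cluster JUV
  updated: d(EHKR,JUV)=41, d(JUV,N)=166/3
iteration 6: select EHKR,JUV (d=41); attach at lengths (57/8, 5); label the merged cluster EHJKRUV
  updated: d(EHJKRUV,N)=333/7
iteration 7: select EHJKRUV,N (d=333/7); attach at lengths (23/7, 333/14); label the merged cluster EHJKNRUV
final tree: ((((E:5,K:5):67/8,(H:3/2,R:3/2):95/8):57/8,((J:5/2,V:5/2):13,U:31/2):5):23/7,N:333/14)
total length: 5933/56

E,K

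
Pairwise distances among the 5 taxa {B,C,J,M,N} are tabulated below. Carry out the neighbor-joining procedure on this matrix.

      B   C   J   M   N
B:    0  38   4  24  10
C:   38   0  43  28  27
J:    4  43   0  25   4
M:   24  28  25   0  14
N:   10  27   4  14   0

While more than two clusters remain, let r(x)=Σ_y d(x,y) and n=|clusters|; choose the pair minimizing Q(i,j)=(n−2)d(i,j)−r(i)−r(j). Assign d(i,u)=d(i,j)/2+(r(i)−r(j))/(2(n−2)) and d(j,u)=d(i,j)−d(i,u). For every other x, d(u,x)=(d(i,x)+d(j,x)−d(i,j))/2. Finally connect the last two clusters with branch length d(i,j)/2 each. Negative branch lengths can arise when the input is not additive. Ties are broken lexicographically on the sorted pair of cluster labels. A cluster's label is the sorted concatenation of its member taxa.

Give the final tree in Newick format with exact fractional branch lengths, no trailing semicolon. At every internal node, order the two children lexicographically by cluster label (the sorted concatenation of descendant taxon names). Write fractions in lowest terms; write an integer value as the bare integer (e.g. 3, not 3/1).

(((B:11/4,J:5/4):15/2,(C:43/2,M:13/2):9):-5/4,N:-5/4)

step 1: merge (C,M) at d=28, Q=-143; branch lengths C→43/2, M→13/2; new cluster CM
  updated: d(B,CM)=17, d(CM,J)=20, d(CM,N)=13/2
step 2: merge (B,J) at d=4, Q=-51; branch lengths B→11/4, J→5/4; new cluster BJ
  updated: d(BJ,CM)=33/2, d(BJ,N)=5
step 3: merge (BJ,CM) at d=33/2, Q=-28; branch lengths BJ→15/2, CM→9; new cluster BCJM
  updated: d(BCJM,N)=-5/2
step 4: merge (BCJM,N) at d=-5/2; branch lengths BCJM→-5/4, N→-5/4; new cluster BCJMN
final tree: (((B:11/4,J:5/4):15/2,(C:43/2,M:13/2):9):-5/4,N:-5/4)
total length: 46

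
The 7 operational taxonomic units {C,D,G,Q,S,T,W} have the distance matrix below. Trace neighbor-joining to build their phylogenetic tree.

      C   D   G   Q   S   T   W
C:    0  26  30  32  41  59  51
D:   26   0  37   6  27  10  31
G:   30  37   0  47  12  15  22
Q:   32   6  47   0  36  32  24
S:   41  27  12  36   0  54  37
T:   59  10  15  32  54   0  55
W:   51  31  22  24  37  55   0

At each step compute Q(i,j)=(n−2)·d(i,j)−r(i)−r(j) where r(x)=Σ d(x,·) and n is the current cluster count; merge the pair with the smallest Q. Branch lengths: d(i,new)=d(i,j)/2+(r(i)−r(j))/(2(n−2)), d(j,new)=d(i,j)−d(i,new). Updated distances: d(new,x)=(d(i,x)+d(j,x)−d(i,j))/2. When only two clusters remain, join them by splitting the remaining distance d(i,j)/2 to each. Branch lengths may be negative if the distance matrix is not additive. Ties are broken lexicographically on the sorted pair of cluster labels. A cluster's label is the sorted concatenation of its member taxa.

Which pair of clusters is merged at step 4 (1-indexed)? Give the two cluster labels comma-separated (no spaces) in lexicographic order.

iteration 1: select G,T (d=15, Q=-313); attach at lengths (13/10, 137/10); label the merged cluster GT
  updated: d(C,GT)=37, d(D,GT)=16, d(GT,Q)=32, d(GT,S)=51/2, d(GT,W)=31
iteration 2: select D,Q (d=6, Q=-212); attach at lengths (0, 6); label the merged cluster DQ
  updated: d(C,DQ)=26, d(DQ,GT)=21, d(DQ,S)=57/2, d(DQ,W)=49/2
iteration 3: select C,DQ (d=26, Q=-177); attach at lengths (133/6, 23/6); label the merged cluster CDQ
  updated: d(CDQ,GT)=16, d(CDQ,S)=87/4, d(CDQ,W)=99/4
iteration 4: select CDQ,W (d=99/4, Q=-423/4); attach at lengths (77/16, 319/16); label the merged cluster CDQW
  updated: d(CDQW,GT)=89/8, d(CDQW,S)=17
iteration 5: select CDQW,GT (d=89/8, Q=-429/8); attach at lengths (21/16, 157/16); label the merged cluster CDGQTW
  updated: d(CDGQTW,S)=251/16
iteration 6: select CDGQTW,S (d=251/16); attach at lengths (251/32, 251/32); label the merged cluster CDGQSTW
final tree: ((((C:133/6,(D:0,Q:6):23/6):77/16,W:319/16):21/16,(G:13/10,T:137/10):157/16):251/32,S:251/32)
total length: 1577/16

CDQ,W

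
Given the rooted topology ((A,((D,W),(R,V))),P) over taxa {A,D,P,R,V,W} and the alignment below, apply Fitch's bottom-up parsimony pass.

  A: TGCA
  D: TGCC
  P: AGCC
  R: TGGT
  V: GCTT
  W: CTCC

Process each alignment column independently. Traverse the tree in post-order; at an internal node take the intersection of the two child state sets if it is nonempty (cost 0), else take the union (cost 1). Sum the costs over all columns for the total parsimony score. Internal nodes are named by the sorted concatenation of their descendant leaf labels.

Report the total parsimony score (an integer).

site 0, node DW: D={T} ∪ W={C} → {C,T} (+1)
site 0, node RV: R={T} ∪ V={G} → {G,T} (+1)
site 0, node DRVW: DW={C,T} ∩ RV={G,T} → {T} (+0)
site 0, node ADRVW: A={T} ∩ DRVW={T} → {T} (+0)
site 0, node ADPRVW: ADRVW={T} ∪ P={A} → {A,T} (+1)
site 1, node DW: D={G} ∪ W={T} → {G,T} (+1)
site 1, node RV: R={G} ∪ V={C} → {C,G} (+1)
site 1, node DRVW: DW={G,T} ∩ RV={C,G} → {G} (+0)
site 1, node ADRVW: A={G} ∩ DRVW={G} → {G} (+0)
site 1, node ADPRVW: ADRVW={G} ∩ P={G} → {G} (+0)
site 2, node DW: D={C} ∩ W={C} → {C} (+0)
site 2, node RV: R={G} ∪ V={T} → {G,T} (+1)
site 2, node DRVW: DW={C} ∪ RV={G,T} → {C,G,T} (+1)
site 2, node ADRVW: A={C} ∩ DRVW={C,G,T} → {C} (+0)
site 2, node ADPRVW: ADRVW={C} ∩ P={C} → {C} (+0)
site 3, node DW: D={C} ∩ W={C} → {C} (+0)
site 3, node RV: R={T} ∩ V={T} → {T} (+0)
site 3, node DRVW: DW={C} ∪ RV={T} → {C,T} (+1)
site 3, node ADRVW: A={A} ∪ DRVW={C,T} → {A,C,T} (+1)
site 3, node ADPRVW: ADRVW={A,C,T} ∩ P={C} → {C} (+0)
per-site changes: [3, 2, 2, 2]; total = 9

9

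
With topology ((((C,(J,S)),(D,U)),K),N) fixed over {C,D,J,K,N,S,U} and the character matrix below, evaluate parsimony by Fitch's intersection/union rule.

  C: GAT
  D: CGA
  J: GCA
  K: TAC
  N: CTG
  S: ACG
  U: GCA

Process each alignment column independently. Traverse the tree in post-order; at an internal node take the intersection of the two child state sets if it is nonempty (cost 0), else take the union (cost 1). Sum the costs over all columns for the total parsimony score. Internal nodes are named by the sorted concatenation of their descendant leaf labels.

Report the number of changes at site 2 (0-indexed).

site 0, node JS: J={G} ∪ S={A} → {A,G} (+1)
site 0, node CJS: C={G} ∩ JS={A,G} → {G} (+0)
site 0, node DU: D={C} ∪ U={G} → {C,G} (+1)
site 0, node CDJSU: CJS={G} ∩ DU={C,G} → {G} (+0)
site 0, node CDJKSU: CDJSU={G} ∪ K={T} → {G,T} (+1)
site 0, node CDJKNSU: CDJKSU={G,T} ∪ N={C} → {C,G,T} (+1)
site 1, node JS: J={C} ∩ S={C} → {C} (+0)
site 1, node CJS: C={A} ∪ JS={C} → {A,C} (+1)
site 1, node DU: D={G} ∪ U={C} → {C,G} (+1)
site 1, node CDJSU: CJS={A,C} ∩ DU={C,G} → {C} (+0)
site 1, node CDJKSU: CDJSU={C} ∪ K={A} → {A,C} (+1)
site 1, node CDJKNSU: CDJKSU={A,C} ∪ N={T} → {A,C,T} (+1)
site 2, node JS: J={A} ∪ S={G} → {A,G} (+1)
site 2, node CJS: C={T} ∪ JS={A,G} → {A,G,T} (+1)
site 2, node DU: D={A} ∩ U={A} → {A} (+0)
site 2, node CDJSU: CJS={A,G,T} ∩ DU={A} → {A} (+0)
site 2, node CDJKSU: CDJSU={A} ∪ K={C} → {A,C} (+1)
site 2, node CDJKNSU: CDJKSU={A,C} ∪ N={G} → {A,C,G} (+1)
per-site changes: [4, 4, 4]; total = 12

4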